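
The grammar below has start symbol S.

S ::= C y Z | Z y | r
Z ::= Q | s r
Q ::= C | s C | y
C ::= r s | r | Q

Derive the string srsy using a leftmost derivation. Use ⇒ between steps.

S ⇒ Zy ⇒ Qy ⇒ sCy ⇒ srsy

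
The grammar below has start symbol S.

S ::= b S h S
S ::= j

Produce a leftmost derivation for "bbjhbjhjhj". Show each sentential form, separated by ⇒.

S ⇒ bShS   [S ::= b S h S]
bShS ⇒ bbShShS   [S ::= b S h S]
bbShShS ⇒ bbjhShS   [S ::= j]
bbjhShS ⇒ bbjhbShShS   [S ::= b S h S]
bbjhbShShS ⇒ bbjhbjhShS   [S ::= j]
bbjhbjhShS ⇒ bbjhbjhjhS   [S ::= j]
bbjhbjhjhS ⇒ bbjhbjhjhj   [S ::= j]

S ⇒ bShS ⇒ bbShShS ⇒ bbjhShS ⇒ bbjhbShShS ⇒ bbjhbjhShS ⇒ bbjhbjhjhS ⇒ bbjhbjhjhj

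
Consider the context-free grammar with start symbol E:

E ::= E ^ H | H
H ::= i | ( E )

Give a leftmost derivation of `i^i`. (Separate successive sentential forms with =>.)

E => E^H   [E ::= E ^ H]
E^H => H^H   [E ::= H]
H^H => i^H   [H ::= i]
i^H => i^i   [H ::= i]

E=>E^H=>H^H=>i^H=>i^i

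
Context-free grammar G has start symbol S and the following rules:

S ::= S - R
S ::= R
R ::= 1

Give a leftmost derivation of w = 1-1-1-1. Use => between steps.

S=>S-R=>S-R-R=>S-R-R-R=>R-R-R-R=>1-R-R-R=>1-1-R-R=>1-1-1-R=>1-1-1-1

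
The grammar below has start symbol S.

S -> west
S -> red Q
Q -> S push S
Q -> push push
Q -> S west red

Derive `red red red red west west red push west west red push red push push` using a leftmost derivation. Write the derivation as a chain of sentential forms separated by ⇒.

S ⇒ red Q   [S -> red Q]
red Q ⇒ red S push S   [Q -> S push S]
red S push S ⇒ red red Q push S   [S -> red Q]
red red Q push S ⇒ red red S west red push S   [Q -> S west red]
red red S west red push S ⇒ red red red Q west red push S   [S -> red Q]
red red red Q west red push S ⇒ red red red S push S west red push S   [Q -> S push S]
red red red S push S west red push S ⇒ red red red red Q push S west red push S   [S -> red Q]
red red red red Q push S west red push S ⇒ red red red red S west red push S west red push S   [Q -> S west red]
red red red red S west red push S west red push S ⇒ red red red red west west red push S west red push S   [S -> west]
red red red red west west red push S west red push S ⇒ red red red red west west red push west west red push S   [S -> west]
red red red red west west red push west west red push S ⇒ red red red red west west red push west west red push red Q   [S -> red Q]
red red red red west west red push west west red push red Q ⇒ red red red red west west red push west west red push red push push   [Q -> push push]

S ⇒ red Q ⇒ red S push S ⇒ red red Q push S ⇒ red red S west red push S ⇒ red red red Q west red push S ⇒ red red red S push S west red push S ⇒ red red red red Q push S west red push S ⇒ red red red red S west red push S west red push S ⇒ red red red red west west red push S west red push S ⇒ red red red red west west red push west west red push S ⇒ red red red red west west red push west west red push red Q ⇒ red red red red west west red push west west red push red push push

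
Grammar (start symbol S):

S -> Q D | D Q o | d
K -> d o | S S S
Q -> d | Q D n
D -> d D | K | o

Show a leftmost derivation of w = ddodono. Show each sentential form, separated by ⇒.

S ⇒ DQo ⇒ dDQo ⇒ ddDQo ⇒ ddoQo ⇒ ddoQDno ⇒ ddodDno ⇒ ddodono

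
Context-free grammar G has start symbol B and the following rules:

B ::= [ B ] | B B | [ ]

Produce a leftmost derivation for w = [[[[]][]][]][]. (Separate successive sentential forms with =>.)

B=>BB=>[B]B=>[BB]B=>[[B]B]B=>[[BB]B]B=>[[[B]B]B]B=>[[[[]]B]B]B=>[[[[]][]]B]B=>[[[[]][]][]]B=>[[[[]][]][]][]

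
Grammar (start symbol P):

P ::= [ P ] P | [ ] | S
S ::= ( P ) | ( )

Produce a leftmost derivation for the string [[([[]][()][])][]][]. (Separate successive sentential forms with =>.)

P => [P]P   [P ::= [ P ] P]
[P]P => [[P]P]P   [P ::= [ P ] P]
[[P]P]P => [[S]P]P   [P ::= S]
[[S]P]P => [[(P)]P]P   [S ::= ( P )]
[[(P)]P]P => [[([P]P)]P]P   [P ::= [ P ] P]
[[([P]P)]P]P => [[([[]]P)]P]P   [P ::= [ ]]
[[([[]]P)]P]P => [[([[]][P]P)]P]P   [P ::= [ P ] P]
[[([[]][P]P)]P]P => [[([[]][S]P)]P]P   [P ::= S]
[[([[]][S]P)]P]P => [[([[]][()]P)]P]P   [S ::= ( )]
[[([[]][()]P)]P]P => [[([[]][()][])]P]P   [P ::= [ ]]
[[([[]][()][])]P]P => [[([[]][()][])][]]P   [P ::= [ ]]
[[([[]][()][])][]]P => [[([[]][()][])][]][]   [P ::= [ ]]

P => [P]P => [[P]P]P => [[S]P]P => [[(P)]P]P => [[([P]P)]P]P => [[([[]]P)]P]P => [[([[]][P]P)]P]P => [[([[]][S]P)]P]P => [[([[]][()]P)]P]P => [[([[]][()][])]P]P => [[([[]][()][])][]]P => [[([[]][()][])][]][]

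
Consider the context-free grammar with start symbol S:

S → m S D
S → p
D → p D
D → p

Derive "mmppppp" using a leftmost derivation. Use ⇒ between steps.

S⇒mSD⇒mmSDD⇒mmpDD⇒mmppDD⇒mmpppDD⇒mmppppD⇒mmppppp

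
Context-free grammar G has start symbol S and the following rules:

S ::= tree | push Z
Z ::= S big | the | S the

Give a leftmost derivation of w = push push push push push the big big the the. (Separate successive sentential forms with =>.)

S => push Z   [S ::= push Z]
push Z => push S the   [Z ::= S the]
push S the => push push Z the   [S ::= push Z]
push push Z the => push push S the the   [Z ::= S the]
push push S the the => push push push Z the the   [S ::= push Z]
push push push Z the the => push push push S big the the   [Z ::= S big]
push push push S big the the => push push push push Z big the the   [S ::= push Z]
push push push push Z big the the => push push push push S big big the the   [Z ::= S big]
push push push push S big big the the => push push push push push Z big big the the   [S ::= push Z]
push push push push push Z big big the the => push push push push push the big big the the   [Z ::= the]

S => push Z => push S the => push push Z the => push push S the the => push push push Z the the => push push push S big the the => push push push push Z big the the => push push push push S big big the the => push push push push push Z big big the the => push push push push push the big big the the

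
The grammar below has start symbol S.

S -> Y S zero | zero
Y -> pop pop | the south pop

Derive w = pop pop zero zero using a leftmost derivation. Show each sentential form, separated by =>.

S => Y S zero   [S -> Y S zero]
Y S zero => pop pop S zero   [Y -> pop pop]
pop pop S zero => pop pop zero zero   [S -> zero]

S => Y S zero => pop pop S zero => pop pop zero zero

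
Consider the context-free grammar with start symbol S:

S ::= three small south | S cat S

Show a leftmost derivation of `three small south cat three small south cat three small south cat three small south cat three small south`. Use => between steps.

S => S cat S => S cat S cat S => S cat S cat S cat S => S cat S cat S cat S cat S => three small south cat S cat S cat S cat S => three small south cat three small south cat S cat S cat S => three small south cat three small south cat three small south cat S cat S => three small south cat three small south cat three small south cat three small south cat S => three small south cat three small south cat three small south cat three small south cat three small south

S => S cat S   [S ::= S cat S]
S cat S => S cat S cat S   [S ::= S cat S]
S cat S cat S => S cat S cat S cat S   [S ::= S cat S]
S cat S cat S cat S => S cat S cat S cat S cat S   [S ::= S cat S]
S cat S cat S cat S cat S => three small south cat S cat S cat S cat S   [S ::= three small south]
three small south cat S cat S cat S cat S => three small south cat three small south cat S cat S cat S   [S ::= three small south]
three small south cat three small south cat S cat S cat S => three small south cat three small south cat three small south cat S cat S   [S ::= three small south]
three small south cat three small south cat three small south cat S cat S => three small south cat three small south cat three small south cat three small south cat S   [S ::= three small south]
three small south cat three small south cat three small south cat three small south cat S => three small south cat three small south cat three small south cat three small south cat three small south   [S ::= three small south]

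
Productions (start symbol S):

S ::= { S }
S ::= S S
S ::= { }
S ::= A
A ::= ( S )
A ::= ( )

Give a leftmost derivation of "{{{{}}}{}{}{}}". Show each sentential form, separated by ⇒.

S ⇒ {S}   [S ::= { S }]
{S} ⇒ {SS}   [S ::= S S]
{SS} ⇒ {SSS}   [S ::= S S]
{SSS} ⇒ {SSSS}   [S ::= S S]
{SSSS} ⇒ {{S}SSS}   [S ::= { S }]
{{S}SSS} ⇒ {{{S}}SSS}   [S ::= { S }]
{{{S}}SSS} ⇒ {{{{}}}SSS}   [S ::= { }]
{{{{}}}SSS} ⇒ {{{{}}}{}SS}   [S ::= { }]
{{{{}}}{}SS} ⇒ {{{{}}}{}{}S}   [S ::= { }]
{{{{}}}{}{}S} ⇒ {{{{}}}{}{}{}}   [S ::= { }]

S⇒{S}⇒{SS}⇒{SSS}⇒{SSSS}⇒{{S}SSS}⇒{{{S}}SSS}⇒{{{{}}}SSS}⇒{{{{}}}{}SS}⇒{{{{}}}{}{}S}⇒{{{{}}}{}{}{}}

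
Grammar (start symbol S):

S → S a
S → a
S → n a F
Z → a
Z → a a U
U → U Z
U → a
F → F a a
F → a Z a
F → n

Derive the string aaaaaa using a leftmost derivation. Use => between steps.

S => Sa   [S → S a]
Sa => Saa   [S → S a]
Saa => Saaa   [S → S a]
Saaa => Saaaa   [S → S a]
Saaaa => Saaaaa   [S → S a]
Saaaaa => aaaaaa   [S → a]

S=>Sa=>Saa=>Saaa=>Saaaa=>Saaaaa=>aaaaaa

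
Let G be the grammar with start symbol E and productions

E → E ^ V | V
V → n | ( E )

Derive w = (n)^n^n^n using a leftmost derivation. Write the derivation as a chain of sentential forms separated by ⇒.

E ⇒ E^V ⇒ E^V^V ⇒ E^V^V^V ⇒ V^V^V^V ⇒ (E)^V^V^V ⇒ (V)^V^V^V ⇒ (n)^V^V^V ⇒ (n)^n^V^V ⇒ (n)^n^n^V ⇒ (n)^n^n^n

E ⇒ E^V   [E → E ^ V]
E^V ⇒ E^V^V   [E → E ^ V]
E^V^V ⇒ E^V^V^V   [E → E ^ V]
E^V^V^V ⇒ V^V^V^V   [E → V]
V^V^V^V ⇒ (E)^V^V^V   [V → ( E )]
(E)^V^V^V ⇒ (V)^V^V^V   [E → V]
(V)^V^V^V ⇒ (n)^V^V^V   [V → n]
(n)^V^V^V ⇒ (n)^n^V^V   [V → n]
(n)^n^V^V ⇒ (n)^n^n^V   [V → n]
(n)^n^n^V ⇒ (n)^n^n^n   [V → n]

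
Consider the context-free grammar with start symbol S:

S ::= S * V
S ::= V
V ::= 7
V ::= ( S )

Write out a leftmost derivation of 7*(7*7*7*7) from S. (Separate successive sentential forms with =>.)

S=>S*V=>V*V=>7*V=>7*(S)=>7*(S*V)=>7*(S*V*V)=>7*(S*V*V*V)=>7*(V*V*V*V)=>7*(7*V*V*V)=>7*(7*7*V*V)=>7*(7*7*7*V)=>7*(7*7*7*7)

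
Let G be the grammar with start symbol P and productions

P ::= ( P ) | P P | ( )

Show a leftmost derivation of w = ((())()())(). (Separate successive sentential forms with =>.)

P => PP => (P)P => (PP)P => ((P)P)P => ((())P)P => ((())PP)P => ((())()P)P => ((())()())P => ((())()())()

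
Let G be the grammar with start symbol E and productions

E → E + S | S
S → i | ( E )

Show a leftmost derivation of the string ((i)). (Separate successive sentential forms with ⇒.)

E⇒S⇒(E)⇒(S)⇒((E))⇒((S))⇒((i))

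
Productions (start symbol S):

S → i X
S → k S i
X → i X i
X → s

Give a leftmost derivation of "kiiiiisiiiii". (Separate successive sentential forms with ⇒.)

S ⇒ kSi   [S → k S i]
kSi ⇒ kiXi   [S → i X]
kiXi ⇒ kiiXii   [X → i X i]
kiiXii ⇒ kiiiXiii   [X → i X i]
kiiiXiii ⇒ kiiiiXiiii   [X → i X i]
kiiiiXiiii ⇒ kiiiiiXiiiii   [X → i X i]
kiiiiiXiiiii ⇒ kiiiiisiiiii   [X → s]

S⇒kSi⇒kiXi⇒kiiXii⇒kiiiXiii⇒kiiiiXiiii⇒kiiiiiXiiiii⇒kiiiiisiiiii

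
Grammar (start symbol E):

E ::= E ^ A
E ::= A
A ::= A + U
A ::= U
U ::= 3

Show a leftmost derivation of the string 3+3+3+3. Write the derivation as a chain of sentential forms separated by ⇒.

E ⇒ A   [E ::= A]
A ⇒ A+U   [A ::= A + U]
A+U ⇒ A+U+U   [A ::= A + U]
A+U+U ⇒ A+U+U+U   [A ::= A + U]
A+U+U+U ⇒ U+U+U+U   [A ::= U]
U+U+U+U ⇒ 3+U+U+U   [U ::= 3]
3+U+U+U ⇒ 3+3+U+U   [U ::= 3]
3+3+U+U ⇒ 3+3+3+U   [U ::= 3]
3+3+3+U ⇒ 3+3+3+3   [U ::= 3]

E ⇒ A ⇒ A+U ⇒ A+U+U ⇒ A+U+U+U ⇒ U+U+U+U ⇒ 3+U+U+U ⇒ 3+3+U+U ⇒ 3+3+3+U ⇒ 3+3+3+3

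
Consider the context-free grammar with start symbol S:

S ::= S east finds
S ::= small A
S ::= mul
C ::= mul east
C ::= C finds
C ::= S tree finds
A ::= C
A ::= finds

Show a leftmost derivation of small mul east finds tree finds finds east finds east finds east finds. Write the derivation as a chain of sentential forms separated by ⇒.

S ⇒ S east finds ⇒ S east finds east finds ⇒ S east finds east finds east finds ⇒ small A east finds east finds east finds ⇒ small C east finds east finds east finds ⇒ small C finds east finds east finds east finds ⇒ small S tree finds finds east finds east finds east finds ⇒ small S east finds tree finds finds east finds east finds east finds ⇒ small mul east finds tree finds finds east finds east finds east finds

S ⇒ S east finds   [S ::= S east finds]
S east finds ⇒ S east finds east finds   [S ::= S east finds]
S east finds east finds ⇒ S east finds east finds east finds   [S ::= S east finds]
S east finds east finds east finds ⇒ small A east finds east finds east finds   [S ::= small A]
small A east finds east finds east finds ⇒ small C east finds east finds east finds   [A ::= C]
small C east finds east finds east finds ⇒ small C finds east finds east finds east finds   [C ::= C finds]
small C finds east finds east finds east finds ⇒ small S tree finds finds east finds east finds east finds   [C ::= S tree finds]
small S tree finds finds east finds east finds east finds ⇒ small S east finds tree finds finds east finds east finds east finds   [S ::= S east finds]
small S east finds tree finds finds east finds east finds east finds ⇒ small mul east finds tree finds finds east finds east finds east finds   [S ::= mul]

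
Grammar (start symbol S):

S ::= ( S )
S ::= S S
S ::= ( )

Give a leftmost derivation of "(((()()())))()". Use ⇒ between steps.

S ⇒ SS   [S ::= S S]
SS ⇒ (S)S   [S ::= ( S )]
(S)S ⇒ ((S))S   [S ::= ( S )]
((S))S ⇒ (((S)))S   [S ::= ( S )]
(((S)))S ⇒ (((SS)))S   [S ::= S S]
(((SS)))S ⇒ (((SSS)))S   [S ::= S S]
(((SSS)))S ⇒ (((()SS)))S   [S ::= ( )]
(((()SS)))S ⇒ (((()()S)))S   [S ::= ( )]
(((()()S)))S ⇒ (((()()())))S   [S ::= ( )]
(((()()())))S ⇒ (((()()())))()   [S ::= ( )]

S ⇒ SS ⇒ (S)S ⇒ ((S))S ⇒ (((S)))S ⇒ (((SS)))S ⇒ (((SSS)))S ⇒ (((()SS)))S ⇒ (((()()S)))S ⇒ (((()()())))S ⇒ (((()()())))()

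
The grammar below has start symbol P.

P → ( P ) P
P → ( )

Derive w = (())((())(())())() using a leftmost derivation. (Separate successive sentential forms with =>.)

P => (P)P => (())P => (())(P)P => (())((P)P)P => (())((())P)P => (())((())(P)P)P => (())((())(())P)P => (())((())(())())P => (())((())(())())()

P => (P)P   [P → ( P ) P]
(P)P => (())P   [P → ( )]
(())P => (())(P)P   [P → ( P ) P]
(())(P)P => (())((P)P)P   [P → ( P ) P]
(())((P)P)P => (())((())P)P   [P → ( )]
(())((())P)P => (())((())(P)P)P   [P → ( P ) P]
(())((())(P)P)P => (())((())(())P)P   [P → ( )]
(())((())(())P)P => (())((())(())())P   [P → ( )]
(())((())(())())P => (())((())(())())()   [P → ( )]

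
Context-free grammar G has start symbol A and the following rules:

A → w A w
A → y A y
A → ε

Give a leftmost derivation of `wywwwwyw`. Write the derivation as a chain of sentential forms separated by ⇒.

A ⇒ wAw ⇒ wyAyw ⇒ wywAwyw ⇒ wywwAwwyw ⇒ wywwwwyw

A ⇒ wAw   [A → w A w]
wAw ⇒ wyAyw   [A → y A y]
wyAyw ⇒ wywAwyw   [A → w A w]
wywAwyw ⇒ wywwAwwyw   [A → w A w]
wywwAwwyw ⇒ wywwwwyw   [A → ε]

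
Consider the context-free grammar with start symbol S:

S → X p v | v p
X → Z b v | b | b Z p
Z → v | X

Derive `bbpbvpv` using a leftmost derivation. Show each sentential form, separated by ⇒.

S ⇒ Xpv   [S → X p v]
Xpv ⇒ Zbvpv   [X → Z b v]
Zbvpv ⇒ Xbvpv   [Z → X]
Xbvpv ⇒ bZpbvpv   [X → b Z p]
bZpbvpv ⇒ bXpbvpv   [Z → X]
bXpbvpv ⇒ bbpbvpv   [X → b]

S ⇒ Xpv ⇒ Zbvpv ⇒ Xbvpv ⇒ bZpbvpv ⇒ bXpbvpv ⇒ bbpbvpv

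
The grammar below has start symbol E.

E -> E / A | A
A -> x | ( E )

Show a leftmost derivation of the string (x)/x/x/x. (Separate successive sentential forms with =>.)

E => E/A => E/A/A => E/A/A/A => A/A/A/A => (E)/A/A/A => (A)/A/A/A => (x)/A/A/A => (x)/x/A/A => (x)/x/x/A => (x)/x/x/x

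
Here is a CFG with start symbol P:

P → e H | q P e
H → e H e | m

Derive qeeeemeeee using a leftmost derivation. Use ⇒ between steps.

P⇒qPe⇒qeHe⇒qeeHee⇒qeeeHeee⇒qeeeeHeeee⇒qeeeemeeee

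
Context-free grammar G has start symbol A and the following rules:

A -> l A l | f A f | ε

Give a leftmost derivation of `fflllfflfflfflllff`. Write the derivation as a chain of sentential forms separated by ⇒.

A ⇒ fAf   [A -> f A f]
fAf ⇒ ffAff   [A -> f A f]
ffAff ⇒ fflAlff   [A -> l A l]
fflAlff ⇒ ffllAllff   [A -> l A l]
ffllAllff ⇒ fflllAlllff   [A -> l A l]
fflllAlllff ⇒ fflllfAflllff   [A -> f A f]
fflllfAflllff ⇒ fflllffAfflllff   [A -> f A f]
fflllffAfflllff ⇒ fflllfflAlfflllff   [A -> l A l]
fflllfflAlfflllff ⇒ fflllfflfAflfflllff   [A -> f A f]
fflllfflfAflfflllff ⇒ fflllfflfflfflllff   [A -> ε]

A⇒fAf⇒ffAff⇒fflAlff⇒ffllAllff⇒fflllAlllff⇒fflllfAflllff⇒fflllffAfflllff⇒fflllfflAlfflllff⇒fflllfflfAflfflllff⇒fflllfflfflfflllff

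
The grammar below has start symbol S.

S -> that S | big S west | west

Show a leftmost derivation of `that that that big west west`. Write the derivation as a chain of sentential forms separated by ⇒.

S ⇒ that S ⇒ that that S ⇒ that that that S ⇒ that that that big S west ⇒ that that that big west west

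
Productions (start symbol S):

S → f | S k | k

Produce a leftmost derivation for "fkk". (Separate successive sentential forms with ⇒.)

S ⇒ Sk ⇒ Skk ⇒ fkk

S ⇒ Sk   [S → S k]
Sk ⇒ Skk   [S → S k]
Skk ⇒ fkk   [S → f]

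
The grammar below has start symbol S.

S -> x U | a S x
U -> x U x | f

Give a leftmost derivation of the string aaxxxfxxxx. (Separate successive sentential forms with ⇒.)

S ⇒ aSx   [S -> a S x]
aSx ⇒ aaSxx   [S -> a S x]
aaSxx ⇒ aaxUxx   [S -> x U]
aaxUxx ⇒ aaxxUxxx   [U -> x U x]
aaxxUxxx ⇒ aaxxxUxxxx   [U -> x U x]
aaxxxUxxxx ⇒ aaxxxfxxxx   [U -> f]

S ⇒ aSx ⇒ aaSxx ⇒ aaxUxx ⇒ aaxxUxxx ⇒ aaxxxUxxxx ⇒ aaxxxfxxxx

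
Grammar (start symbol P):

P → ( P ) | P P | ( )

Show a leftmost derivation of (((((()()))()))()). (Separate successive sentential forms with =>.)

P=>(P)=>(PP)=>((P)P)=>(((P))P)=>(((PP))P)=>((((P)P))P)=>(((((P))P))P)=>(((((PP))P))P)=>(((((()P))P))P)=>(((((()()))P))P)=>(((((()()))()))P)=>(((((()()))()))())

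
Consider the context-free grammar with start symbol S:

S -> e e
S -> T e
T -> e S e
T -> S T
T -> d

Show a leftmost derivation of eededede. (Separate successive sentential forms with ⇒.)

S ⇒ Te   [S -> T e]
Te ⇒ STe   [T -> S T]
STe ⇒ TeTe   [S -> T e]
TeTe ⇒ STeTe   [T -> S T]
STeTe ⇒ TeTeTe   [S -> T e]
TeTeTe ⇒ STeTeTe   [T -> S T]
STeTeTe ⇒ eeTeTeTe   [S -> e e]
eeTeTeTe ⇒ eedeTeTe   [T -> d]
eedeTeTe ⇒ eededeTe   [T -> d]
eededeTe ⇒ eededede   [T -> d]

S⇒Te⇒STe⇒TeTe⇒STeTe⇒TeTeTe⇒STeTeTe⇒eeTeTeTe⇒eedeTeTe⇒eededeTe⇒eededede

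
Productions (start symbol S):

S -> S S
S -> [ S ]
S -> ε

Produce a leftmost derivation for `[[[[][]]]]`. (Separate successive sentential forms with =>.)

S => SS => [S]S => [[S]]S => [[[S]]]S => [[[SS]]]S => [[[[S]S]]]S => [[[[]S]]]S => [[[[][S]]]]S => [[[[][]]]]S => [[[[][]]]]

S => SS   [S -> S S]
SS => [S]S   [S -> [ S ]]
[S]S => [[S]]S   [S -> [ S ]]
[[S]]S => [[[S]]]S   [S -> [ S ]]
[[[S]]]S => [[[SS]]]S   [S -> S S]
[[[SS]]]S => [[[[S]S]]]S   [S -> [ S ]]
[[[[S]S]]]S => [[[[]S]]]S   [S -> ε]
[[[[]S]]]S => [[[[][S]]]]S   [S -> [ S ]]
[[[[][S]]]]S => [[[[][]]]]S   [S -> ε]
[[[[][]]]]S => [[[[][]]]]   [S -> ε]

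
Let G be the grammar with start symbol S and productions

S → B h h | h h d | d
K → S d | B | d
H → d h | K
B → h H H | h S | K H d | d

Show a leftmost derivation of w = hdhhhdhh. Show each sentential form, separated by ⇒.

S ⇒ Bhh ⇒ hHHhh ⇒ hKHhh ⇒ hdHhh ⇒ hdKhh ⇒ hdBhh ⇒ hdhShh ⇒ hdhhhdhh

S ⇒ Bhh   [S → B h h]
Bhh ⇒ hHHhh   [B → h H H]
hHHhh ⇒ hKHhh   [H → K]
hKHhh ⇒ hdHhh   [K → d]
hdHhh ⇒ hdKhh   [H → K]
hdKhh ⇒ hdBhh   [K → B]
hdBhh ⇒ hdhShh   [B → h S]
hdhShh ⇒ hdhhhdhh   [S → h h d]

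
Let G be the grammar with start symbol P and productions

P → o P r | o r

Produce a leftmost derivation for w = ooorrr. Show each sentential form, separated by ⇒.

P ⇒ oPr ⇒ ooPrr ⇒ ooorrr

P ⇒ oPr   [P → o P r]
oPr ⇒ ooPrr   [P → o P r]
ooPrr ⇒ ooorrr   [P → o r]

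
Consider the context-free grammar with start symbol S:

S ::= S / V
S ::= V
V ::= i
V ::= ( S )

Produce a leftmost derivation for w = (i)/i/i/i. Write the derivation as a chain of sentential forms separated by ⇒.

S ⇒ S/V ⇒ S/V/V ⇒ S/V/V/V ⇒ V/V/V/V ⇒ (S)/V/V/V ⇒ (V)/V/V/V ⇒ (i)/V/V/V ⇒ (i)/i/V/V ⇒ (i)/i/i/V ⇒ (i)/i/i/i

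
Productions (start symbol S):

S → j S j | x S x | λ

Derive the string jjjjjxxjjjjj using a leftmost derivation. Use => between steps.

S => jSj => jjSjj => jjjSjjj => jjjjSjjjj => jjjjjSjjjjj => jjjjjxSxjjjjj => jjjjjxxjjjjj

S => jSj   [S → j S j]
jSj => jjSjj   [S → j S j]
jjSjj => jjjSjjj   [S → j S j]
jjjSjjj => jjjjSjjjj   [S → j S j]
jjjjSjjjj => jjjjjSjjjjj   [S → j S j]
jjjjjSjjjjj => jjjjjxSxjjjjj   [S → x S x]
jjjjjxSxjjjjj => jjjjjxxjjjjj   [S → λ]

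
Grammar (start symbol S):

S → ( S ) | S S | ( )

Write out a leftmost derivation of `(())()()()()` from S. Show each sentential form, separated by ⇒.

S ⇒ SS ⇒ SSS ⇒ SSSS ⇒ SSSSS ⇒ (S)SSSS ⇒ (())SSSS ⇒ (())()SSS ⇒ (())()()SS ⇒ (())()()()S ⇒ (())()()()()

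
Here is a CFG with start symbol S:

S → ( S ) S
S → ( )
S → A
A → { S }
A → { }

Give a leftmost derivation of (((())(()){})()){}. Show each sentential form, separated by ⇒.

S⇒(S)S⇒((S)S)S⇒(((S)S)S)S⇒(((())S)S)S⇒(((())(S)S)S)S⇒(((())(())S)S)S⇒(((())(())A)S)S⇒(((())(()){})S)S⇒(((())(()){})())S⇒(((())(()){})())A⇒(((())(()){})()){}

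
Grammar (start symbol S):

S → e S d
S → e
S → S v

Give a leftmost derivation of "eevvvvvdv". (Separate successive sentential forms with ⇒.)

S⇒Sv⇒eSdv⇒eSvdv⇒eSvvdv⇒eSvvvdv⇒eSvvvvdv⇒eSvvvvvdv⇒eevvvvvdv

S ⇒ Sv   [S → S v]
Sv ⇒ eSdv   [S → e S d]
eSdv ⇒ eSvdv   [S → S v]
eSvdv ⇒ eSvvdv   [S → S v]
eSvvdv ⇒ eSvvvdv   [S → S v]
eSvvvdv ⇒ eSvvvvdv   [S → S v]
eSvvvvdv ⇒ eSvvvvvdv   [S → S v]
eSvvvvvdv ⇒ eevvvvvdv   [S → e]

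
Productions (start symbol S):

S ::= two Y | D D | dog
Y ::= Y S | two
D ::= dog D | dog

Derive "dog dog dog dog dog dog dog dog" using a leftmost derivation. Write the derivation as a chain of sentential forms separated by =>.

S => D D   [S ::= D D]
D D => dog D D   [D ::= dog D]
dog D D => dog dog D D   [D ::= dog D]
dog dog D D => dog dog dog D D   [D ::= dog D]
dog dog dog D D => dog dog dog dog D D   [D ::= dog D]
dog dog dog dog D D => dog dog dog dog dog D D   [D ::= dog D]
dog dog dog dog dog D D => dog dog dog dog dog dog D D   [D ::= dog D]
dog dog dog dog dog dog D D => dog dog dog dog dog dog dog D   [D ::= dog]
dog dog dog dog dog dog dog D => dog dog dog dog dog dog dog dog   [D ::= dog]

S => D D => dog D D => dog dog D D => dog dog dog D D => dog dog dog dog D D => dog dog dog dog dog D D => dog dog dog dog dog dog D D => dog dog dog dog dog dog dog D => dog dog dog dog dog dog dog dog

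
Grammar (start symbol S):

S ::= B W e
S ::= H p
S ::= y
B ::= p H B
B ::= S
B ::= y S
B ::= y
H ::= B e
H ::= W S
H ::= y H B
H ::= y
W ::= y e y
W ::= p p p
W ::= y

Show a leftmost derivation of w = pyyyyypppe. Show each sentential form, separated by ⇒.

S ⇒ BWe ⇒ pHBWe ⇒ pyHBBWe ⇒ pyWSBBWe ⇒ pyySBBWe ⇒ pyyyBBWe ⇒ pyyyyBWe ⇒ pyyyyyWe ⇒ pyyyyypppe

S ⇒ BWe   [S ::= B W e]
BWe ⇒ pHBWe   [B ::= p H B]
pHBWe ⇒ pyHBBWe   [H ::= y H B]
pyHBBWe ⇒ pyWSBBWe   [H ::= W S]
pyWSBBWe ⇒ pyySBBWe   [W ::= y]
pyySBBWe ⇒ pyyyBBWe   [S ::= y]
pyyyBBWe ⇒ pyyyyBWe   [B ::= y]
pyyyyBWe ⇒ pyyyyyWe   [B ::= y]
pyyyyyWe ⇒ pyyyyypppe   [W ::= p p p]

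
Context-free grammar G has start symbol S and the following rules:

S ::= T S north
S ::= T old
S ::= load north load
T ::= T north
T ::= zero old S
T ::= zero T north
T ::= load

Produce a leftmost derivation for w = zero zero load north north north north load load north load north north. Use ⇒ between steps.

S ⇒ T S north   [S ::= T S north]
T S north ⇒ T north S north   [T ::= T north]
T north S north ⇒ zero T north north S north   [T ::= zero T north]
zero T north north S north ⇒ zero zero T north north north S north   [T ::= zero T north]
zero zero T north north north S north ⇒ zero zero T north north north north S north   [T ::= T north]
zero zero T north north north north S north ⇒ zero zero load north north north north S north   [T ::= load]
zero zero load north north north north S north ⇒ zero zero load north north north north T S north north   [S ::= T S north]
zero zero load north north north north T S north north ⇒ zero zero load north north north north load S north north   [T ::= load]
zero zero load north north north north load S north north ⇒ zero zero load north north north north load load north load north north   [S ::= load north load]

S ⇒ T S north ⇒ T north S north ⇒ zero T north north S north ⇒ zero zero T north north north S north ⇒ zero zero T north north north north S north ⇒ zero zero load north north north north S north ⇒ zero zero load north north north north T S north north ⇒ zero zero load north north north north load S north north ⇒ zero zero load north north north north load load north load north north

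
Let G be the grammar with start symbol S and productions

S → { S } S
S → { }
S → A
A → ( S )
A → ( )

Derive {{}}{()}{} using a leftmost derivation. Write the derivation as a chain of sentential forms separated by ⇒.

S ⇒ {S}S ⇒ {{}}S ⇒ {{}}{S}S ⇒ {{}}{A}S ⇒ {{}}{()}S ⇒ {{}}{()}{}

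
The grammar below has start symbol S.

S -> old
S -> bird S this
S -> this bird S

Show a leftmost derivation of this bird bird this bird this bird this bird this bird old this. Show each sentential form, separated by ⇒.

S ⇒ this bird S ⇒ this bird bird S this ⇒ this bird bird this bird S this ⇒ this bird bird this bird this bird S this ⇒ this bird bird this bird this bird this bird S this ⇒ this bird bird this bird this bird this bird this bird S this ⇒ this bird bird this bird this bird this bird this bird old this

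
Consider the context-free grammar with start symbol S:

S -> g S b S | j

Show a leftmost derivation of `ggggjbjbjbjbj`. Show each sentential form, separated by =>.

S => gSbS   [S -> g S b S]
gSbS => ggSbSbS   [S -> g S b S]
ggSbSbS => gggSbSbSbS   [S -> g S b S]
gggSbSbSbS => ggggSbSbSbSbS   [S -> g S b S]
ggggSbSbSbSbS => ggggjbSbSbSbS   [S -> j]
ggggjbSbSbSbS => ggggjbjbSbSbS   [S -> j]
ggggjbjbSbSbS => ggggjbjbjbSbS   [S -> j]
ggggjbjbjbSbS => ggggjbjbjbjbS   [S -> j]
ggggjbjbjbjbS => ggggjbjbjbjbj   [S -> j]

S=>gSbS=>ggSbSbS=>gggSbSbSbS=>ggggSbSbSbSbS=>ggggjbSbSbSbS=>ggggjbjbSbSbS=>ggggjbjbjbSbS=>ggggjbjbjbjbS=>ggggjbjbjbjbj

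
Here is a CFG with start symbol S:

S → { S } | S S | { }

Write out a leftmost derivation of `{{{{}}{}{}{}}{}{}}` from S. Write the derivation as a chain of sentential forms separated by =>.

S => {S}   [S → { S }]
{S} => {SS}   [S → S S]
{SS} => {SSS}   [S → S S]
{SSS} => {{S}SS}   [S → { S }]
{{S}SS} => {{SS}SS}   [S → S S]
{{SS}SS} => {{SSS}SS}   [S → S S]
{{SSS}SS} => {{SSSS}SS}   [S → S S]
{{SSSS}SS} => {{{S}SSS}SS}   [S → { S }]
{{{S}SSS}SS} => {{{{}}SSS}SS}   [S → { }]
{{{{}}SSS}SS} => {{{{}}{}SS}SS}   [S → { }]
{{{{}}{}SS}SS} => {{{{}}{}{}S}SS}   [S → { }]
{{{{}}{}{}S}SS} => {{{{}}{}{}{}}SS}   [S → { }]
{{{{}}{}{}{}}SS} => {{{{}}{}{}{}}{}S}   [S → { }]
{{{{}}{}{}{}}{}S} => {{{{}}{}{}{}}{}{}}   [S → { }]

S => {S} => {SS} => {SSS} => {{S}SS} => {{SS}SS} => {{SSS}SS} => {{SSSS}SS} => {{{S}SSS}SS} => {{{{}}SSS}SS} => {{{{}}{}SS}SS} => {{{{}}{}{}S}SS} => {{{{}}{}{}{}}SS} => {{{{}}{}{}{}}{}S} => {{{{}}{}{}{}}{}{}}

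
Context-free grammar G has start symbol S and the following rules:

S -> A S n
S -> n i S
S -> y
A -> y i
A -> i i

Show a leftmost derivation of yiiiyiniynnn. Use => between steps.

S => ASn   [S -> A S n]
ASn => yiSn   [A -> y i]
yiSn => yiASnn   [S -> A S n]
yiASnn => yiiiSnn   [A -> i i]
yiiiSnn => yiiiASnnn   [S -> A S n]
yiiiASnnn => yiiiyiSnnn   [A -> y i]
yiiiyiSnnn => yiiiyiniSnnn   [S -> n i S]
yiiiyiniSnnn => yiiiyiniynnn   [S -> y]

S=>ASn=>yiSn=>yiASnn=>yiiiSnn=>yiiiASnnn=>yiiiyiSnnn=>yiiiyiniSnnn=>yiiiyiniynnn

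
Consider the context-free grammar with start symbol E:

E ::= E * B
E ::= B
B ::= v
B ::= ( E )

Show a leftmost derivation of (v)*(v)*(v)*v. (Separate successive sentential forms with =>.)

E => E*B => E*B*B => E*B*B*B => B*B*B*B => (E)*B*B*B => (B)*B*B*B => (v)*B*B*B => (v)*(E)*B*B => (v)*(B)*B*B => (v)*(v)*B*B => (v)*(v)*(E)*B => (v)*(v)*(B)*B => (v)*(v)*(v)*B => (v)*(v)*(v)*v

E => E*B   [E ::= E * B]
E*B => E*B*B   [E ::= E * B]
E*B*B => E*B*B*B   [E ::= E * B]
E*B*B*B => B*B*B*B   [E ::= B]
B*B*B*B => (E)*B*B*B   [B ::= ( E )]
(E)*B*B*B => (B)*B*B*B   [E ::= B]
(B)*B*B*B => (v)*B*B*B   [B ::= v]
(v)*B*B*B => (v)*(E)*B*B   [B ::= ( E )]
(v)*(E)*B*B => (v)*(B)*B*B   [E ::= B]
(v)*(B)*B*B => (v)*(v)*B*B   [B ::= v]
(v)*(v)*B*B => (v)*(v)*(E)*B   [B ::= ( E )]
(v)*(v)*(E)*B => (v)*(v)*(B)*B   [E ::= B]
(v)*(v)*(B)*B => (v)*(v)*(v)*B   [B ::= v]
(v)*(v)*(v)*B => (v)*(v)*(v)*v   [B ::= v]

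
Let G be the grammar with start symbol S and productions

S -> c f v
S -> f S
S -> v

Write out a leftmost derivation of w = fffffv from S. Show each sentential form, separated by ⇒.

S ⇒ fS ⇒ ffS ⇒ fffS ⇒ ffffS ⇒ fffffS ⇒ fffffv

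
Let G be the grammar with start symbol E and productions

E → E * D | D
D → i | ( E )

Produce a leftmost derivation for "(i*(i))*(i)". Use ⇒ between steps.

E ⇒ E*D   [E → E * D]
E*D ⇒ D*D   [E → D]
D*D ⇒ (E)*D   [D → ( E )]
(E)*D ⇒ (E*D)*D   [E → E * D]
(E*D)*D ⇒ (D*D)*D   [E → D]
(D*D)*D ⇒ (i*D)*D   [D → i]
(i*D)*D ⇒ (i*(E))*D   [D → ( E )]
(i*(E))*D ⇒ (i*(D))*D   [E → D]
(i*(D))*D ⇒ (i*(i))*D   [D → i]
(i*(i))*D ⇒ (i*(i))*(E)   [D → ( E )]
(i*(i))*(E) ⇒ (i*(i))*(D)   [E → D]
(i*(i))*(D) ⇒ (i*(i))*(i)   [D → i]

E⇒E*D⇒D*D⇒(E)*D⇒(E*D)*D⇒(D*D)*D⇒(i*D)*D⇒(i*(E))*D⇒(i*(D))*D⇒(i*(i))*D⇒(i*(i))*(E)⇒(i*(i))*(D)⇒(i*(i))*(i)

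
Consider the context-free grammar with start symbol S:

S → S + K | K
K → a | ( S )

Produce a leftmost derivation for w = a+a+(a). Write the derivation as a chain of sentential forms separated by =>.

S=>S+K=>S+K+K=>K+K+K=>a+K+K=>a+a+K=>a+a+(S)=>a+a+(K)=>a+a+(a)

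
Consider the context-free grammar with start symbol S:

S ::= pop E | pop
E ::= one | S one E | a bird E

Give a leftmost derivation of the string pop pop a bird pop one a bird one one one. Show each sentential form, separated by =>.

S => pop E => pop S one E => pop pop E one E => pop pop a bird E one E => pop pop a bird S one E one E => pop pop a bird pop one E one E => pop pop a bird pop one a bird E one E => pop pop a bird pop one a bird one one E => pop pop a bird pop one a bird one one one

S => pop E   [S ::= pop E]
pop E => pop S one E   [E ::= S one E]
pop S one E => pop pop E one E   [S ::= pop E]
pop pop E one E => pop pop a bird E one E   [E ::= a bird E]
pop pop a bird E one E => pop pop a bird S one E one E   [E ::= S one E]
pop pop a bird S one E one E => pop pop a bird pop one E one E   [S ::= pop]
pop pop a bird pop one E one E => pop pop a bird pop one a bird E one E   [E ::= a bird E]
pop pop a bird pop one a bird E one E => pop pop a bird pop one a bird one one E   [E ::= one]
pop pop a bird pop one a bird one one E => pop pop a bird pop one a bird one one one   [E ::= one]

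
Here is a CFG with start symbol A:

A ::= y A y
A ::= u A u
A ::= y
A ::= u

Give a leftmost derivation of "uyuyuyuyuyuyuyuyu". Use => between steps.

A => uAu => uyAyu => uyuAuyu => uyuyAyuyu => uyuyuAuyuyu => uyuyuyAyuyuyu => uyuyuyuAuyuyuyu => uyuyuyuyAyuyuyuyu => uyuyuyuyuyuyuyuyu

A => uAu   [A ::= u A u]
uAu => uyAyu   [A ::= y A y]
uyAyu => uyuAuyu   [A ::= u A u]
uyuAuyu => uyuyAyuyu   [A ::= y A y]
uyuyAyuyu => uyuyuAuyuyu   [A ::= u A u]
uyuyuAuyuyu => uyuyuyAyuyuyu   [A ::= y A y]
uyuyuyAyuyuyu => uyuyuyuAuyuyuyu   [A ::= u A u]
uyuyuyuAuyuyuyu => uyuyuyuyAyuyuyuyu   [A ::= y A y]
uyuyuyuyAyuyuyuyu => uyuyuyuyuyuyuyuyu   [A ::= u]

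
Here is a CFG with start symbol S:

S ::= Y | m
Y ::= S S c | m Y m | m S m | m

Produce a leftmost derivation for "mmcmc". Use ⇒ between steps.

S ⇒ Y   [S ::= Y]
Y ⇒ SSc   [Y ::= S S c]
SSc ⇒ YSc   [S ::= Y]
YSc ⇒ SScSc   [Y ::= S S c]
SScSc ⇒ YScSc   [S ::= Y]
YScSc ⇒ mScSc   [Y ::= m]
mScSc ⇒ mmcSc   [S ::= m]
mmcSc ⇒ mmcmc   [S ::= m]

S⇒Y⇒SSc⇒YSc⇒SScSc⇒YScSc⇒mScSc⇒mmcSc⇒mmcmc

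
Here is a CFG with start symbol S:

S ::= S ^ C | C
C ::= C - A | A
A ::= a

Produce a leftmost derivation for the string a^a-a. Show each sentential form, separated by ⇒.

S⇒S^C⇒C^C⇒A^C⇒a^C⇒a^C-A⇒a^A-A⇒a^a-A⇒a^a-a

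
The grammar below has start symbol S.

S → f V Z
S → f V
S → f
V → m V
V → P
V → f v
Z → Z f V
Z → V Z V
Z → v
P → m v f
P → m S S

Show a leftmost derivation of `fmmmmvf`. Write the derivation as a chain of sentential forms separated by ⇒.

S⇒fV⇒fmV⇒fmmV⇒fmmmV⇒fmmmP⇒fmmmmvf

S ⇒ fV   [S → f V]
fV ⇒ fmV   [V → m V]
fmV ⇒ fmmV   [V → m V]
fmmV ⇒ fmmmV   [V → m V]
fmmmV ⇒ fmmmP   [V → P]
fmmmP ⇒ fmmmmvf   [P → m v f]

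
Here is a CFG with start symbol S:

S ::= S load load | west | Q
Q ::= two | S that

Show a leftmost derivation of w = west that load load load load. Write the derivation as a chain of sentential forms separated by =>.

S => S load load => S load load load load => Q load load load load => S that load load load load => west that load load load load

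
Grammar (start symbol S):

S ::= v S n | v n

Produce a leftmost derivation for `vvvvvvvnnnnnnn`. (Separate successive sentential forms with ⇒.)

S ⇒ vSn   [S ::= v S n]
vSn ⇒ vvSnn   [S ::= v S n]
vvSnn ⇒ vvvSnnn   [S ::= v S n]
vvvSnnn ⇒ vvvvSnnnn   [S ::= v S n]
vvvvSnnnn ⇒ vvvvvSnnnnn   [S ::= v S n]
vvvvvSnnnnn ⇒ vvvvvvSnnnnnn   [S ::= v S n]
vvvvvvSnnnnnn ⇒ vvvvvvvnnnnnnn   [S ::= v n]

S ⇒ vSn ⇒ vvSnn ⇒ vvvSnnn ⇒ vvvvSnnnn ⇒ vvvvvSnnnnn ⇒ vvvvvvSnnnnnn ⇒ vvvvvvvnnnnnnn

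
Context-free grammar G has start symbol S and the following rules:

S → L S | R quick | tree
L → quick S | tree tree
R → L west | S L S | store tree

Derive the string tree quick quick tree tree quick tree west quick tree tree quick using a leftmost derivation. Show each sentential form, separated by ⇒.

S ⇒ R quick ⇒ S L S quick ⇒ tree L S quick ⇒ tree quick S S quick ⇒ tree quick L S S quick ⇒ tree quick quick S S S quick ⇒ tree quick quick L S S S quick ⇒ tree quick quick tree tree S S S quick ⇒ tree quick quick tree tree R quick S S quick ⇒ tree quick quick tree tree L west quick S S quick ⇒ tree quick quick tree tree quick S west quick S S quick ⇒ tree quick quick tree tree quick tree west quick S S quick ⇒ tree quick quick tree tree quick tree west quick tree S quick ⇒ tree quick quick tree tree quick tree west quick tree tree quick

S ⇒ R quick   [S → R quick]
R quick ⇒ S L S quick   [R → S L S]
S L S quick ⇒ tree L S quick   [S → tree]
tree L S quick ⇒ tree quick S S quick   [L → quick S]
tree quick S S quick ⇒ tree quick L S S quick   [S → L S]
tree quick L S S quick ⇒ tree quick quick S S S quick   [L → quick S]
tree quick quick S S S quick ⇒ tree quick quick L S S S quick   [S → L S]
tree quick quick L S S S quick ⇒ tree quick quick tree tree S S S quick   [L → tree tree]
tree quick quick tree tree S S S quick ⇒ tree quick quick tree tree R quick S S quick   [S → R quick]
tree quick quick tree tree R quick S S quick ⇒ tree quick quick tree tree L west quick S S quick   [R → L west]
tree quick quick tree tree L west quick S S quick ⇒ tree quick quick tree tree quick S west quick S S quick   [L → quick S]
tree quick quick tree tree quick S west quick S S quick ⇒ tree quick quick tree tree quick tree west quick S S quick   [S → tree]
tree quick quick tree tree quick tree west quick S S quick ⇒ tree quick quick tree tree quick tree west quick tree S quick   [S → tree]
tree quick quick tree tree quick tree west quick tree S quick ⇒ tree quick quick tree tree quick tree west quick tree tree quick   [S → tree]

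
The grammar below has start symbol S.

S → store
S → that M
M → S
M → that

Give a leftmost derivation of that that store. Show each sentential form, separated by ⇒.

S ⇒ that M   [S → that M]
that M ⇒ that S   [M → S]
that S ⇒ that that M   [S → that M]
that that M ⇒ that that S   [M → S]
that that S ⇒ that that store   [S → store]

S ⇒ that M ⇒ that S ⇒ that that M ⇒ that that S ⇒ that that store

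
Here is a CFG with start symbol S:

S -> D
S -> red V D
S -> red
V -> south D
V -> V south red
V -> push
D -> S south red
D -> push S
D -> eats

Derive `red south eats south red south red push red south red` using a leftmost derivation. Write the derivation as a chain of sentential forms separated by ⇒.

S ⇒ red V D ⇒ red V south red D ⇒ red V south red south red D ⇒ red south D south red south red D ⇒ red south eats south red south red D ⇒ red south eats south red south red push S ⇒ red south eats south red south red push D ⇒ red south eats south red south red push S south red ⇒ red south eats south red south red push red south red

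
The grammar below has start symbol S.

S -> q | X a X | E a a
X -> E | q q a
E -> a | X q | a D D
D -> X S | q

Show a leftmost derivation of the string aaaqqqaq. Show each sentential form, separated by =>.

S=>XaX=>EaX=>aaX=>aaE=>aaaDD=>aaaqD=>aaaqXS=>aaaqqqaS=>aaaqqqaq

S => XaX   [S -> X a X]
XaX => EaX   [X -> E]
EaX => aaX   [E -> a]
aaX => aaE   [X -> E]
aaE => aaaDD   [E -> a D D]
aaaDD => aaaqD   [D -> q]
aaaqD => aaaqXS   [D -> X S]
aaaqXS => aaaqqqaS   [X -> q q a]
aaaqqqaS => aaaqqqaq   [S -> q]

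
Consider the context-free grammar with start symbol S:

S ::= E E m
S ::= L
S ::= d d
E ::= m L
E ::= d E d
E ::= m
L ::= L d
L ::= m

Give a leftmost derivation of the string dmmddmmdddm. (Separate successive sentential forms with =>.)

S => EEm => dEdEm => dmLdEm => dmmdEm => dmmddEdm => dmmddmLdm => dmmddmLddm => dmmddmLdddm => dmmddmmdddm

S => EEm   [S ::= E E m]
EEm => dEdEm   [E ::= d E d]
dEdEm => dmLdEm   [E ::= m L]
dmLdEm => dmmdEm   [L ::= m]
dmmdEm => dmmddEdm   [E ::= d E d]
dmmddEdm => dmmddmLdm   [E ::= m L]
dmmddmLdm => dmmddmLddm   [L ::= L d]
dmmddmLddm => dmmddmLdddm   [L ::= L d]
dmmddmLdddm => dmmddmmdddm   [L ::= m]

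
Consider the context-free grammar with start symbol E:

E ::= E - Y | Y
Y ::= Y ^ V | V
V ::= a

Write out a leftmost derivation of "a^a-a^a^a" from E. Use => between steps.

E => E-Y   [E ::= E - Y]
E-Y => Y-Y   [E ::= Y]
Y-Y => Y^V-Y   [Y ::= Y ^ V]
Y^V-Y => V^V-Y   [Y ::= V]
V^V-Y => a^V-Y   [V ::= a]
a^V-Y => a^a-Y   [V ::= a]
a^a-Y => a^a-Y^V   [Y ::= Y ^ V]
a^a-Y^V => a^a-Y^V^V   [Y ::= Y ^ V]
a^a-Y^V^V => a^a-V^V^V   [Y ::= V]
a^a-V^V^V => a^a-a^V^V   [V ::= a]
a^a-a^V^V => a^a-a^a^V   [V ::= a]
a^a-a^a^V => a^a-a^a^a   [V ::= a]

E => E-Y => Y-Y => Y^V-Y => V^V-Y => a^V-Y => a^a-Y => a^a-Y^V => a^a-Y^V^V => a^a-V^V^V => a^a-a^V^V => a^a-a^a^V => a^a-a^a^a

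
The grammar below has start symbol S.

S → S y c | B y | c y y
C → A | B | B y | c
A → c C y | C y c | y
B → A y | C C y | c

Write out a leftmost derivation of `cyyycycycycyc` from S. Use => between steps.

S => Syc   [S → S y c]
Syc => Sycyc   [S → S y c]
Sycyc => Sycycyc   [S → S y c]
Sycycyc => Sycycycyc   [S → S y c]
Sycycycyc => Sycycycycyc   [S → S y c]
Sycycycycyc => cyyycycycycyc   [S → c y y]

S=>Syc=>Sycyc=>Sycycyc=>Sycycycyc=>Sycycycycyc=>cyyycycycycyc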